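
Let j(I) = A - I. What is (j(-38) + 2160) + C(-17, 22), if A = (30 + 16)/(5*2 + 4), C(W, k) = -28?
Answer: 15213/7 ≈ 2173.3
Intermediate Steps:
A = 23/7 (A = 46/(10 + 4) = 46/14 = 46*(1/14) = 23/7 ≈ 3.2857)
j(I) = 23/7 - I
(j(-38) + 2160) + C(-17, 22) = ((23/7 - 1*(-38)) + 2160) - 28 = ((23/7 + 38) + 2160) - 28 = (289/7 + 2160) - 28 = 15409/7 - 28 = 15213/7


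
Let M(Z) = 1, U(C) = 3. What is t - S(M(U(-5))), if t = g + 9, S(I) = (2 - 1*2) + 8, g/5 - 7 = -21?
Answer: -69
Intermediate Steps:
g = -70 (g = 35 + 5*(-21) = 35 - 105 = -70)
S(I) = 8 (S(I) = (2 - 2) + 8 = 0 + 8 = 8)
t = -61 (t = -70 + 9 = -61)
t - S(M(U(-5))) = -61 - 1*8 = -61 - 8 = -69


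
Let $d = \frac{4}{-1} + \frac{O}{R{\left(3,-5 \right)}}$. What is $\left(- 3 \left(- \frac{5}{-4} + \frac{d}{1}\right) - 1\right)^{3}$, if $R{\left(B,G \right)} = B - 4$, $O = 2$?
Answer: $\frac{148877}{64} \approx 2326.2$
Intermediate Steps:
$R{\left(B,G \right)} = -4 + B$
$d = -6$ ($d = \frac{4}{-1} + \frac{2}{-4 + 3} = 4 \left(-1\right) + \frac{2}{-1} = -4 + 2 \left(-1\right) = -4 - 2 = -6$)
$\left(- 3 \left(- \frac{5}{-4} + \frac{d}{1}\right) - 1\right)^{3} = \left(- 3 \left(- \frac{5}{-4} - \frac{6}{1}\right) - 1\right)^{3} = \left(- 3 \left(\left(-5\right) \left(- \frac{1}{4}\right) - 6\right) - 1\right)^{3} = \left(- 3 \left(\frac{5}{4} - 6\right) - 1\right)^{3} = \left(\left(-3\right) \left(- \frac{19}{4}\right) - 1\right)^{3} = \left(\frac{57}{4} - 1\right)^{3} = \left(\frac{53}{4}\right)^{3} = \frac{148877}{64}$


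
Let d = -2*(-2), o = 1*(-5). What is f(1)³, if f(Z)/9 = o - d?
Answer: -531441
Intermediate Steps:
o = -5
d = 4
f(Z) = -81 (f(Z) = 9*(-5 - 1*4) = 9*(-5 - 4) = 9*(-9) = -81)
f(1)³ = (-81)³ = -531441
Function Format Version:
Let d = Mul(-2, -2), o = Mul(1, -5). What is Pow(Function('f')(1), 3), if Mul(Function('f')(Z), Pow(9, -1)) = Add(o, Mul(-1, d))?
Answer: -531441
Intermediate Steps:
o = -5
d = 4
Function('f')(Z) = -81 (Function('f')(Z) = Mul(9, Add(-5, Mul(-1, 4))) = Mul(9, Add(-5, -4)) = Mul(9, -9) = -81)
Pow(Function('f')(1), 3) = Pow(-81, 3) = -531441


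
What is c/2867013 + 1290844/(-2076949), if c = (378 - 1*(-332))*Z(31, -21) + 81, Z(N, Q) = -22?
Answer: -3733140239483/5954639783337 ≈ -0.62693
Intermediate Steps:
c = -15539 (c = (378 - 1*(-332))*(-22) + 81 = (378 + 332)*(-22) + 81 = 710*(-22) + 81 = -15620 + 81 = -15539)
c/2867013 + 1290844/(-2076949) = -15539/2867013 + 1290844/(-2076949) = -15539*1/2867013 + 1290844*(-1/2076949) = -15539/2867013 - 1290844/2076949 = -3733140239483/5954639783337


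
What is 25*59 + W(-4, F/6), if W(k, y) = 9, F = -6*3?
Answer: 1484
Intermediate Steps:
F = -18
25*59 + W(-4, F/6) = 25*59 + 9 = 1475 + 9 = 1484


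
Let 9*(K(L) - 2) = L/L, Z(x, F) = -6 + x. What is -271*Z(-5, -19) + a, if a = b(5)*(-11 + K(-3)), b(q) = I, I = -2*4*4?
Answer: 29389/9 ≈ 3265.4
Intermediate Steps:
K(L) = 19/9 (K(L) = 2 + (L/L)/9 = 2 + (⅑)*1 = 2 + ⅑ = 19/9)
I = -32 (I = -8*4 = -32)
b(q) = -32
a = 2560/9 (a = -32*(-11 + 19/9) = -32*(-80/9) = 2560/9 ≈ 284.44)
-271*Z(-5, -19) + a = -271*(-6 - 5) + 2560/9 = -271*(-11) + 2560/9 = 2981 + 2560/9 = 29389/9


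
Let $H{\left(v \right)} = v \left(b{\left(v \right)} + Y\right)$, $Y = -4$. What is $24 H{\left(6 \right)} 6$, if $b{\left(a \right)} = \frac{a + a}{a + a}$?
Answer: $-2592$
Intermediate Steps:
$b{\left(a \right)} = 1$ ($b{\left(a \right)} = \frac{2 a}{2 a} = 2 a \frac{1}{2 a} = 1$)
$H{\left(v \right)} = - 3 v$ ($H{\left(v \right)} = v \left(1 - 4\right) = v \left(-3\right) = - 3 v$)
$24 H{\left(6 \right)} 6 = 24 \left(\left(-3\right) 6\right) 6 = 24 \left(-18\right) 6 = \left(-432\right) 6 = -2592$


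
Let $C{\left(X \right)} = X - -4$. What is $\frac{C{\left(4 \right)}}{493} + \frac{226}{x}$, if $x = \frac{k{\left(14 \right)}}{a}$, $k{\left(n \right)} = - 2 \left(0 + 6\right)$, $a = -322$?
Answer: $\frac{8969173}{1479} \approx 6064.4$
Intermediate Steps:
$k{\left(n \right)} = -12$ ($k{\left(n \right)} = \left(-2\right) 6 = -12$)
$C{\left(X \right)} = 4 + X$ ($C{\left(X \right)} = X + 4 = 4 + X$)
$x = \frac{6}{161}$ ($x = - \frac{12}{-322} = \left(-12\right) \left(- \frac{1}{322}\right) = \frac{6}{161} \approx 0.037267$)
$\frac{C{\left(4 \right)}}{493} + \frac{226}{x} = \frac{4 + 4}{493} + \frac{226}{\frac{6}{161}} = 8 \cdot \frac{1}{493} + 226 \cdot \frac{161}{6} = \frac{8}{493} + \frac{18193}{3} = \frac{8969173}{1479}$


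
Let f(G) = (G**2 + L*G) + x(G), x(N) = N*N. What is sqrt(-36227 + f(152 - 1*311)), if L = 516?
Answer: I*sqrt(67709) ≈ 260.21*I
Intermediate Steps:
x(N) = N**2
f(G) = 2*G**2 + 516*G (f(G) = (G**2 + 516*G) + G**2 = 2*G**2 + 516*G)
sqrt(-36227 + f(152 - 1*311)) = sqrt(-36227 + 2*(152 - 1*311)*(258 + (152 - 1*311))) = sqrt(-36227 + 2*(152 - 311)*(258 + (152 - 311))) = sqrt(-36227 + 2*(-159)*(258 - 159)) = sqrt(-36227 + 2*(-159)*99) = sqrt(-36227 - 31482) = sqrt(-67709) = I*sqrt(67709)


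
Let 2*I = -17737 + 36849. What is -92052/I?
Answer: -23013/2389 ≈ -9.6329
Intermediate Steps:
I = 9556 (I = (-17737 + 36849)/2 = (1/2)*19112 = 9556)
-92052/I = -92052/9556 = -92052*1/9556 = -23013/2389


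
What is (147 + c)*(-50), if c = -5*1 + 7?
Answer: -7450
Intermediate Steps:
c = 2 (c = -5 + 7 = 2)
(147 + c)*(-50) = (147 + 2)*(-50) = 149*(-50) = -7450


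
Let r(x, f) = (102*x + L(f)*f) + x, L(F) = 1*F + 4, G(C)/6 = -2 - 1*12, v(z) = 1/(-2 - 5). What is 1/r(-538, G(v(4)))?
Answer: -1/48694 ≈ -2.0536e-5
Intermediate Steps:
v(z) = -⅐ (v(z) = 1/(-7) = -⅐)
G(C) = -84 (G(C) = 6*(-2 - 1*12) = 6*(-2 - 12) = 6*(-14) = -84)
L(F) = 4 + F (L(F) = F + 4 = 4 + F)
r(x, f) = 103*x + f*(4 + f) (r(x, f) = (102*x + (4 + f)*f) + x = (102*x + f*(4 + f)) + x = 103*x + f*(4 + f))
1/r(-538, G(v(4))) = 1/(103*(-538) - 84*(4 - 84)) = 1/(-55414 - 84*(-80)) = 1/(-55414 + 6720) = 1/(-48694) = -1/48694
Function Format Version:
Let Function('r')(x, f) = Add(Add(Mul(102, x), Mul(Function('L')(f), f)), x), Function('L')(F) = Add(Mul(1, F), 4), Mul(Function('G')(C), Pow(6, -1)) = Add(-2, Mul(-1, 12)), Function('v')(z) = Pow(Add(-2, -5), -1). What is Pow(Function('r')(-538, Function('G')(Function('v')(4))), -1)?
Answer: Rational(-1, 48694) ≈ -2.0536e-5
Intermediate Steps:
Function('v')(z) = Rational(-1, 7) (Function('v')(z) = Pow(-7, -1) = Rational(-1, 7))
Function('G')(C) = -84 (Function('G')(C) = Mul(6, Add(-2, Mul(-1, 12))) = Mul(6, Add(-2, -12)) = Mul(6, -14) = -84)
Function('L')(F) = Add(4, F) (Function('L')(F) = Add(F, 4) = Add(4, F))
Function('r')(x, f) = Add(Mul(103, x), Mul(f, Add(4, f))) (Function('r')(x, f) = Add(Add(Mul(102, x), Mul(Add(4, f), f)), x) = Add(Add(Mul(102, x), Mul(f, Add(4, f))), x) = Add(Mul(103, x), Mul(f, Add(4, f))))
Pow(Function('r')(-538, Function('G')(Function('v')(4))), -1) = Pow(Add(Mul(103, -538), Mul(-84, Add(4, -84))), -1) = Pow(Add(-55414, Mul(-84, -80)), -1) = Pow(Add(-55414, 6720), -1) = Pow(-48694, -1) = Rational(-1, 48694)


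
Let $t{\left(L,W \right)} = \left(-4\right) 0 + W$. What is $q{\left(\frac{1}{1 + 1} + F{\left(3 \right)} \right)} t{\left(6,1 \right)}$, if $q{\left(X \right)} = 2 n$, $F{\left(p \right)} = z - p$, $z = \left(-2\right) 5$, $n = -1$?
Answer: $-2$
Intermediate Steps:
$z = -10$
$t{\left(L,W \right)} = W$ ($t{\left(L,W \right)} = 0 + W = W$)
$F{\left(p \right)} = -10 - p$
$q{\left(X \right)} = -2$ ($q{\left(X \right)} = 2 \left(-1\right) = -2$)
$q{\left(\frac{1}{1 + 1} + F{\left(3 \right)} \right)} t{\left(6,1 \right)} = \left(-2\right) 1 = -2$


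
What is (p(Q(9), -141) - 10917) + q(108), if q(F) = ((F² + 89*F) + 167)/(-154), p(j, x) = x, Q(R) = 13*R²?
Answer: -1724375/154 ≈ -11197.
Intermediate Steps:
q(F) = -167/154 - 89*F/154 - F²/154 (q(F) = (167 + F² + 89*F)*(-1/154) = -167/154 - 89*F/154 - F²/154)
(p(Q(9), -141) - 10917) + q(108) = (-141 - 10917) + (-167/154 - 89/154*108 - 1/154*108²) = -11058 + (-167/154 - 4806/77 - 1/154*11664) = -11058 + (-167/154 - 4806/77 - 5832/77) = -11058 - 21443/154 = -1724375/154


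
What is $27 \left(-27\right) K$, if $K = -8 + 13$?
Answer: $-3645$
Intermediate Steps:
$K = 5$
$27 \left(-27\right) K = 27 \left(-27\right) 5 = \left(-729\right) 5 = -3645$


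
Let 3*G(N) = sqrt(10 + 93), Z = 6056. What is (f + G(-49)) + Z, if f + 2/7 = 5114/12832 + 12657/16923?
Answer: 1534497139827/253348592 + sqrt(103)/3 ≈ 6060.2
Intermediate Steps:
G(N) = sqrt(103)/3 (G(N) = sqrt(10 + 93)/3 = sqrt(103)/3)
f = 218066675/253348592 (f = -2/7 + (5114/12832 + 12657/16923) = -2/7 + (5114*(1/12832) + 12657*(1/16923)) = -2/7 + (2557/6416 + 4219/5641) = -2/7 + 41493141/36192656 = 218066675/253348592 ≈ 0.86074)
(f + G(-49)) + Z = (218066675/253348592 + sqrt(103)/3) + 6056 = 1534497139827/253348592 + sqrt(103)/3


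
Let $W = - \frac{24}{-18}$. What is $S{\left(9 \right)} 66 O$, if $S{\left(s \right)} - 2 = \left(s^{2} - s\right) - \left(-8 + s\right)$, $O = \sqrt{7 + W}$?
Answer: $8030 \sqrt{3} \approx 13908.0$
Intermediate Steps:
$W = \frac{4}{3}$ ($W = \left(-24\right) \left(- \frac{1}{18}\right) = \frac{4}{3} \approx 1.3333$)
$O = \frac{5 \sqrt{3}}{3}$ ($O = \sqrt{7 + \frac{4}{3}} = \sqrt{\frac{25}{3}} = \frac{5 \sqrt{3}}{3} \approx 2.8868$)
$S{\left(s \right)} = 10 + s^{2} - 2 s$ ($S{\left(s \right)} = 2 - \left(-8 - s^{2} + 2 s\right) = 2 + \left(8 + s^{2} - 2 s\right) = 10 + s^{2} - 2 s$)
$S{\left(9 \right)} 66 O = \left(10 + 9^{2} - 18\right) 66 \frac{5 \sqrt{3}}{3} = \left(10 + 81 - 18\right) 66 \frac{5 \sqrt{3}}{3} = 73 \cdot 66 \frac{5 \sqrt{3}}{3} = 4818 \frac{5 \sqrt{3}}{3} = 8030 \sqrt{3}$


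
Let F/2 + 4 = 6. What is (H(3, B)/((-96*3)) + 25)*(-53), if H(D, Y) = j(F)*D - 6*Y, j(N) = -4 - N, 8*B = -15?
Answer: -509701/384 ≈ -1327.3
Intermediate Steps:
F = 4 (F = -8 + 2*6 = -8 + 12 = 4)
B = -15/8 (B = (⅛)*(-15) = -15/8 ≈ -1.8750)
H(D, Y) = -8*D - 6*Y (H(D, Y) = (-4 - 1*4)*D - 6*Y = (-4 - 4)*D - 6*Y = -8*D - 6*Y)
(H(3, B)/((-96*3)) + 25)*(-53) = ((-8*3 - 6*(-15/8))/((-96*3)) + 25)*(-53) = ((-24 + 45/4)/(-288) + 25)*(-53) = (-51/4*(-1/288) + 25)*(-53) = (17/384 + 25)*(-53) = (9617/384)*(-53) = -509701/384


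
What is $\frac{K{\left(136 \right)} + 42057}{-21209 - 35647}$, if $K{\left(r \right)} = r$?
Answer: $- \frac{42193}{56856} \approx -0.7421$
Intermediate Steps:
$\frac{K{\left(136 \right)} + 42057}{-21209 - 35647} = \frac{136 + 42057}{-21209 - 35647} = \frac{42193}{-56856} = 42193 \left(- \frac{1}{56856}\right) = - \frac{42193}{56856}$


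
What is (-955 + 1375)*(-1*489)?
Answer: -205380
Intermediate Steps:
(-955 + 1375)*(-1*489) = 420*(-489) = -205380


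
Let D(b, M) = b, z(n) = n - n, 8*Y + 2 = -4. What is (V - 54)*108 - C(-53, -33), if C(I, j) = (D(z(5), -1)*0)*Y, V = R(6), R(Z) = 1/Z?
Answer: -5814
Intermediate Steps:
Y = -¾ (Y = -¼ + (⅛)*(-4) = -¼ - ½ = -¾ ≈ -0.75000)
V = ⅙ (V = 1/6 = ⅙ ≈ 0.16667)
z(n) = 0
C(I, j) = 0 (C(I, j) = (0*0)*(-¾) = 0*(-¾) = 0)
(V - 54)*108 - C(-53, -33) = (⅙ - 54)*108 - 1*0 = -323/6*108 + 0 = -5814 + 0 = -5814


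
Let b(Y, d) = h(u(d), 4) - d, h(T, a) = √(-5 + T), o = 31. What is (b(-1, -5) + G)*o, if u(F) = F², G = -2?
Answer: 93 + 62*√5 ≈ 231.64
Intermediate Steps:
b(Y, d) = √(-5 + d²) - d
(b(-1, -5) + G)*o = ((√(-5 + (-5)²) - 1*(-5)) - 2)*31 = ((√(-5 + 25) + 5) - 2)*31 = ((√20 + 5) - 2)*31 = ((2*√5 + 5) - 2)*31 = ((5 + 2*√5) - 2)*31 = (3 + 2*√5)*31 = 93 + 62*√5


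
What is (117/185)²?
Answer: 13689/34225 ≈ 0.39997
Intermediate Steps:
(117/185)² = 13689/34225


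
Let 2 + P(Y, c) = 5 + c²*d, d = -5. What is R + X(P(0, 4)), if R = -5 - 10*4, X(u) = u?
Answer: -122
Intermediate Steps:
P(Y, c) = 3 - 5*c² (P(Y, c) = -2 + (5 + c²*(-5)) = -2 + (5 - 5*c²) = 3 - 5*c²)
R = -45 (R = -5 - 40 = -45)
R + X(P(0, 4)) = -45 + (3 - 5*4²) = -45 + (3 - 5*16) = -45 + (3 - 80) = -45 - 77 = -122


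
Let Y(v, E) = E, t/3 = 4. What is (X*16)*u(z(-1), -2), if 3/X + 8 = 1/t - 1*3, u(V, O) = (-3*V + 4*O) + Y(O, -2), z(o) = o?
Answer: 4032/131 ≈ 30.779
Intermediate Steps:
t = 12 (t = 3*4 = 12)
u(V, O) = -2 - 3*V + 4*O (u(V, O) = (-3*V + 4*O) - 2 = -2 - 3*V + 4*O)
X = -36/131 (X = 3/(-8 + (1/12 - 1*3)) = 3/(-8 + (1/12 - 3)) = 3/(-8 - 35/12) = 3/(-131/12) = 3*(-12/131) = -36/131 ≈ -0.27481)
(X*16)*u(z(-1), -2) = (-36/131*16)*(-2 - 3*(-1) + 4*(-2)) = -576*(-2 + 3 - 8)/131 = -576/131*(-7) = 4032/131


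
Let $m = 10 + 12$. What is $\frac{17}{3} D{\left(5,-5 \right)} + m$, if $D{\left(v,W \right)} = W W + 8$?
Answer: $209$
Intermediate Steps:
$m = 22$
$D{\left(v,W \right)} = 8 + W^{2}$ ($D{\left(v,W \right)} = W^{2} + 8 = 8 + W^{2}$)
$\frac{17}{3} D{\left(5,-5 \right)} + m = \frac{17}{3} \left(8 + \left(-5\right)^{2}\right) + 22 = 17 \cdot \frac{1}{3} \left(8 + 25\right) + 22 = \frac{17}{3} \cdot 33 + 22 = 187 + 22 = 209$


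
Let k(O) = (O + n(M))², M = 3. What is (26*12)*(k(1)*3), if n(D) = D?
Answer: 14976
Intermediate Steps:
k(O) = (3 + O)² (k(O) = (O + 3)² = (3 + O)²)
(26*12)*(k(1)*3) = (26*12)*((3 + 1)²*3) = 312*(4²*3) = 312*(16*3) = 312*48 = 14976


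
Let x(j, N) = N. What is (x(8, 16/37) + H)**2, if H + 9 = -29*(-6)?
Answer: 37466641/1369 ≈ 27368.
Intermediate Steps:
H = 165 (H = -9 - 29*(-6) = -9 + 174 = 165)
(x(8, 16/37) + H)**2 = (16/37 + 165)**2 = (6121/37)**2 = 37466641/1369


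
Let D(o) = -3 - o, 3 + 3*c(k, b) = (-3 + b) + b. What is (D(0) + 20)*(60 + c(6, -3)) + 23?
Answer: 975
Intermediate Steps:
c(k, b) = -2 + 2*b/3 (c(k, b) = -1 + ((-3 + b) + b)/3 = -1 + (-3 + 2*b)/3 = -1 + (-1 + 2*b/3) = -2 + 2*b/3)
(D(0) + 20)*(60 + c(6, -3)) + 23 = ((-3 - 1*0) + 20)*(60 + (-2 + (⅔)*(-3))) + 23 = ((-3 + 0) + 20)*(60 + (-2 - 2)) + 23 = (-3 + 20)*(60 - 4) + 23 = 17*56 + 23 = 952 + 23 = 975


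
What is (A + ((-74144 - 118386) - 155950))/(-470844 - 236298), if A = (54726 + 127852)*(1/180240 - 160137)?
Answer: 138679699518349/3354086160 ≈ 41347.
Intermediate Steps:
A = -2634882885831031/90120 (A = 182578*(1/180240 - 160137) = 182578*(-28863092879/180240) = -2634882885831031/90120 ≈ -2.9237e+10)
(A + ((-74144 - 118386) - 155950))/(-470844 - 236298) = (-2634882885831031/90120 + ((-74144 - 118386) - 155950))/(-470844 - 236298) = (-2634882885831031/90120 + (-192530 - 155950))/(-707142) = (-2634882885831031/90120 - 348480)*(-1/707142) = -2634914290848631/90120*(-1/707142) = 138679699518349/3354086160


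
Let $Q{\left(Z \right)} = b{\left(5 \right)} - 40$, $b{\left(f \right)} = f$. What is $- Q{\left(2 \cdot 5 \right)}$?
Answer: $35$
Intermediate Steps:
$Q{\left(Z \right)} = -35$ ($Q{\left(Z \right)} = 5 - 40 = -35$)
$- Q{\left(2 \cdot 5 \right)} = \left(-1\right) \left(-35\right) = 35$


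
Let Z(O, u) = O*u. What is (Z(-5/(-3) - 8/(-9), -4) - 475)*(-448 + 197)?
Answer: 1096117/9 ≈ 1.2179e+5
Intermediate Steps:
(Z(-5/(-3) - 8/(-9), -4) - 475)*(-448 + 197) = ((-5/(-3) - 8/(-9))*(-4) - 475)*(-448 + 197) = ((-5*(-1/3) - 8*(-1/9))*(-4) - 475)*(-251) = ((5/3 + 8/9)*(-4) - 475)*(-251) = ((23/9)*(-4) - 475)*(-251) = (-92/9 - 475)*(-251) = -4367/9*(-251) = 1096117/9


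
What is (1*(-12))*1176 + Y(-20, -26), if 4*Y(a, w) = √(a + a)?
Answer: -14112 + I*√10/2 ≈ -14112.0 + 1.5811*I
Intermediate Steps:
Y(a, w) = √2*√a/4 (Y(a, w) = √(a + a)/4 = √(2*a)/4 = (√2*√a)/4 = √2*√a/4)
(1*(-12))*1176 + Y(-20, -26) = (1*(-12))*1176 + √2*√(-20)/4 = -12*1176 + √2*(2*I*√5)/4 = -14112 + I*√10/2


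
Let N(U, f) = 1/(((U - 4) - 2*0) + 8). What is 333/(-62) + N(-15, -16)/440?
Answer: -805891/150040 ≈ -5.3712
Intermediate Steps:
N(U, f) = 1/(4 + U) (N(U, f) = 1/(((-4 + U) + 0) + 8) = 1/((-4 + U) + 8) = 1/(4 + U))
333/(-62) + N(-15, -16)/440 = 333/(-62) + 1/((4 - 15)*440) = 333*(-1/62) + (1/440)/(-11) = -333/62 - 1/11*1/440 = -333/62 - 1/4840 = -805891/150040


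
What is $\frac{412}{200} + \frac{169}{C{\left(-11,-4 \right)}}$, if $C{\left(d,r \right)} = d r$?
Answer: $\frac{6491}{1100} \approx 5.9009$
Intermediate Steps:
$\frac{412}{200} + \frac{169}{C{\left(-11,-4 \right)}} = \frac{412}{200} + \frac{169}{\left(-11\right) \left(-4\right)} = 412 \cdot \frac{1}{200} + \frac{169}{44} = \frac{103}{50} + 169 \cdot \frac{1}{44} = \frac{103}{50} + \frac{169}{44} = \frac{6491}{1100}$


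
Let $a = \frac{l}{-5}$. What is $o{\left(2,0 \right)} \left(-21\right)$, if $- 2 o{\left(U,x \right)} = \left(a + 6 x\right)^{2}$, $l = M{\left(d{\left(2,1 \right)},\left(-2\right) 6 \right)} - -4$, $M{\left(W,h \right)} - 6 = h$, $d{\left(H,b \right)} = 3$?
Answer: $\frac{42}{25} \approx 1.68$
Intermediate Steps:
$M{\left(W,h \right)} = 6 + h$
$l = -2$ ($l = \left(6 - 12\right) - -4 = \left(6 - 12\right) + 4 = -6 + 4 = -2$)
$a = \frac{2}{5}$ ($a = - \frac{2}{-5} = \left(-2\right) \left(- \frac{1}{5}\right) = \frac{2}{5} \approx 0.4$)
$o{\left(U,x \right)} = - \frac{\left(\frac{2}{5} + 6 x\right)^{2}}{2}$
$o{\left(2,0 \right)} \left(-21\right) = - \frac{2 \left(1 + 15 \cdot 0\right)^{2}}{25} \left(-21\right) = - \frac{2 \left(1 + 0\right)^{2}}{25} \left(-21\right) = - \frac{2 \cdot 1^{2}}{25} \left(-21\right) = \left(- \frac{2}{25}\right) 1 \left(-21\right) = \left(- \frac{2}{25}\right) \left(-21\right) = \frac{42}{25}$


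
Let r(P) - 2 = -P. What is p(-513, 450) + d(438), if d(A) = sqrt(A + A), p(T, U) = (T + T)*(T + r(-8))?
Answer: 516078 + 2*sqrt(219) ≈ 5.1611e+5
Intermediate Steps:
r(P) = 2 - P
p(T, U) = 2*T*(10 + T) (p(T, U) = (T + T)*(T + (2 - 1*(-8))) = (2*T)*(T + (2 + 8)) = (2*T)*(T + 10) = (2*T)*(10 + T) = 2*T*(10 + T))
d(A) = sqrt(2)*sqrt(A) (d(A) = sqrt(2*A) = sqrt(2)*sqrt(A))
p(-513, 450) + d(438) = 2*(-513)*(10 - 513) + sqrt(2)*sqrt(438) = 2*(-513)*(-503) + 2*sqrt(219) = 516078 + 2*sqrt(219)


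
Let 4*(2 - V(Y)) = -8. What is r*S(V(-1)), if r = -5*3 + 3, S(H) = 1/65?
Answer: -12/65 ≈ -0.18462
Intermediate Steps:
V(Y) = 4 (V(Y) = 2 - 1/4*(-8) = 2 + 2 = 4)
S(H) = 1/65
r = -12 (r = -15 + 3 = -12)
r*S(V(-1)) = -12*1/65 = -12/65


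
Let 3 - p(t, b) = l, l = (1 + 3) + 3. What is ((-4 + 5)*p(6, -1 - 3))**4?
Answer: 256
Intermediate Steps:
l = 7 (l = 4 + 3 = 7)
p(t, b) = -4 (p(t, b) = 3 - 1*7 = 3 - 7 = -4)
((-4 + 5)*p(6, -1 - 3))**4 = ((-4 + 5)*(-4))**4 = (1*(-4))**4 = (-4)**4 = 256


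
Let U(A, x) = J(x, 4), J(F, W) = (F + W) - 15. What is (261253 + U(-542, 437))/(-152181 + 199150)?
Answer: 261679/46969 ≈ 5.5713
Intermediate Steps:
J(F, W) = -15 + F + W
U(A, x) = -11 + x (U(A, x) = -15 + x + 4 = -11 + x)
(261253 + U(-542, 437))/(-152181 + 199150) = (261253 + (-11 + 437))/(-152181 + 199150) = (261253 + 426)/46969 = 261679*(1/46969) = 261679/46969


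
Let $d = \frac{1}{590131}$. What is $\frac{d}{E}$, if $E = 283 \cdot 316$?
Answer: $\frac{1}{52774235068} \approx 1.8949 \cdot 10^{-11}$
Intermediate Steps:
$E = 89428$
$d = \frac{1}{590131} \approx 1.6945 \cdot 10^{-6}$
$\frac{d}{E} = \frac{1}{590131 \cdot 89428} = \frac{1}{590131} \cdot \frac{1}{89428} = \frac{1}{52774235068}$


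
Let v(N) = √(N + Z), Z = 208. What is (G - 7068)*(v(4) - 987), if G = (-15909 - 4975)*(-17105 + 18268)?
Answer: 23979322920 - 48590320*√53 ≈ 2.3626e+10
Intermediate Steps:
v(N) = √(208 + N) (v(N) = √(N + 208) = √(208 + N))
G = -24288092 (G = -20884*1163 = -24288092)
(G - 7068)*(v(4) - 987) = (-24288092 - 7068)*(√(208 + 4) - 987) = -24295160*(√212 - 987) = -24295160*(2*√53 - 987) = -24295160*(-987 + 2*√53) = 23979322920 - 48590320*√53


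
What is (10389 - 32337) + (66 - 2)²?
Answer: -17852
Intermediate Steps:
(10389 - 32337) + (66 - 2)² = -21948 + 64² = -21948 + 4096 = -17852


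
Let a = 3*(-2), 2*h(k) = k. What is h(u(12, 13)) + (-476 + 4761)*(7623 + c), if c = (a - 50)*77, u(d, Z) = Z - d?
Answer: 28375271/2 ≈ 1.4188e+7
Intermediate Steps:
h(k) = k/2
a = -6
c = -4312 (c = (-6 - 50)*77 = -56*77 = -4312)
h(u(12, 13)) + (-476 + 4761)*(7623 + c) = (13 - 1*12)/2 + (-476 + 4761)*(7623 - 4312) = (13 - 12)/2 + 4285*3311 = (½)*1 + 14187635 = ½ + 14187635 = 28375271/2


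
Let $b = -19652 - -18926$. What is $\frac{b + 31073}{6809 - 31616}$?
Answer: $- \frac{30347}{24807} \approx -1.2233$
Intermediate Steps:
$b = -726$ ($b = -19652 + 18926 = -726$)
$\frac{b + 31073}{6809 - 31616} = \frac{-726 + 31073}{6809 - 31616} = \frac{30347}{-24807} = 30347 \left(- \frac{1}{24807}\right) = - \frac{30347}{24807}$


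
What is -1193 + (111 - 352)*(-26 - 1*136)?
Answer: 37849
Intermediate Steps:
-1193 + (111 - 352)*(-26 - 1*136) = -1193 - 241*(-26 - 136) = -1193 - 241*(-162) = -1193 + 39042 = 37849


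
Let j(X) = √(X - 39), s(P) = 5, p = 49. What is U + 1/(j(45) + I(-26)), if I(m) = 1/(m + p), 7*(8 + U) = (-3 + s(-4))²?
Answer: -165157/22211 + 529*√6/3173 ≈ -7.0274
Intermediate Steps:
U = -52/7 (U = -8 + (-3 + 5)²/7 = -8 + (⅐)*2² = -8 + (⅐)*4 = -8 + 4/7 = -52/7 ≈ -7.4286)
j(X) = √(-39 + X)
I(m) = 1/(49 + m) (I(m) = 1/(m + 49) = 1/(49 + m))
U + 1/(j(45) + I(-26)) = -52/7 + 1/(√(-39 + 45) + 1/(49 - 26)) = -52/7 + 1/(√6 + 1/23) = -52/7 + 1/(1/23 + √6)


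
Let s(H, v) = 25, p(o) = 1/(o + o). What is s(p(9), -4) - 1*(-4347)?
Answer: 4372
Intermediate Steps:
p(o) = 1/(2*o)
s(p(9), -4) - 1*(-4347) = 25 - 1*(-4347) = 25 + 4347 = 4372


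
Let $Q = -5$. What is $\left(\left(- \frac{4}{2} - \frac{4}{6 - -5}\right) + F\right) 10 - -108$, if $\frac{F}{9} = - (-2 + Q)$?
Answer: $\frac{7858}{11} \approx 714.36$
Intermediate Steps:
$F = 63$ ($F = 9 \left(- (-2 - 5)\right) = 9 \left(\left(-1\right) \left(-7\right)\right) = 9 \cdot 7 = 63$)
$\left(\left(- \frac{4}{2} - \frac{4}{6 - -5}\right) + F\right) 10 - -108 = \left(\left(- \frac{4}{2} - \frac{4}{6 - -5}\right) + 63\right) 10 - -108 = \left(\left(\left(-4\right) \frac{1}{2} - \frac{4}{6 + 5}\right) + 63\right) 10 + 108 = \left(\left(-2 - \frac{4}{11}\right) + 63\right) 10 + 108 = \left(- \frac{26}{11} + 63\right) 10 + 108 = \frac{667}{11} \cdot 10 + 108 = \frac{6670}{11} + 108 = \frac{7858}{11}$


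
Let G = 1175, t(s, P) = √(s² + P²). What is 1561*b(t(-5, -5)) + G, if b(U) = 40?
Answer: 63615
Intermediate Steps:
t(s, P) = √(P² + s²)
1561*b(t(-5, -5)) + G = 1561*40 + 1175 = 62440 + 1175 = 63615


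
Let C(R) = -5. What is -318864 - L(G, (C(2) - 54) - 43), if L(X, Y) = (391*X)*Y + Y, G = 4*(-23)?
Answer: -3987906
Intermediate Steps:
G = -92
L(X, Y) = Y + 391*X*Y (L(X, Y) = 391*X*Y + Y = Y + 391*X*Y)
-318864 - L(G, (C(2) - 54) - 43) = -318864 - ((-5 - 54) - 43)*(1 + 391*(-92)) = -318864 - (-59 - 43)*(1 - 35972) = -318864 - (-102)*(-35971) = -318864 - 1*3669042 = -318864 - 3669042 = -3987906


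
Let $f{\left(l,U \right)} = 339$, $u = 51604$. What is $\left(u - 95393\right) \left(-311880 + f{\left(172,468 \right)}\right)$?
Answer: $13642068849$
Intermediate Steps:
$\left(u - 95393\right) \left(-311880 + f{\left(172,468 \right)}\right) = \left(51604 - 95393\right) \left(-311880 + 339\right) = \left(-43789\right) \left(-311541\right) = 13642068849$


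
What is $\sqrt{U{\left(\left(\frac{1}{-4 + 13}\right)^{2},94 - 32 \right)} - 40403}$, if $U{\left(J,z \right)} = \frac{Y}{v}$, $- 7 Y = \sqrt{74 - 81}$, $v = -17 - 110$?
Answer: $\frac{\sqrt{-31931339363 + 889 i \sqrt{7}}}{889} \approx 7.403 \cdot 10^{-6} + 201.0 i$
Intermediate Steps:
$v = -127$
$Y = - \frac{i \sqrt{7}}{7}$ ($Y = - \frac{\sqrt{74 - 81}}{7} = - \frac{\sqrt{-7}}{7} = - \frac{i \sqrt{7}}{7} \approx - 0.37796 i$)
$U{\left(J,z \right)} = \frac{i \sqrt{7}}{889}$ ($U{\left(J,z \right)} = \frac{\left(- \frac{1}{7}\right) i \sqrt{7}}{-127} = - \frac{i \sqrt{7}}{7} \left(- \frac{1}{127}\right) = \frac{i \sqrt{7}}{889}$)
$\sqrt{U{\left(\left(\frac{1}{-4 + 13}\right)^{2},94 - 32 \right)} - 40403} = \sqrt{\frac{i \sqrt{7}}{889} - 40403} = \sqrt{-40403 + \frac{i \sqrt{7}}{889}}$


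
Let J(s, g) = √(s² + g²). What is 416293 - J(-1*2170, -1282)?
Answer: 416293 - 2*√1588106 ≈ 4.1377e+5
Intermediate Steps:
J(s, g) = √(g² + s²)
416293 - J(-1*2170, -1282) = 416293 - √((-1282)² + (-1*2170)²) = 416293 - √(1643524 + (-2170)²) = 416293 - √(1643524 + 4708900) = 416293 - √6352424 = 416293 - 2*√1588106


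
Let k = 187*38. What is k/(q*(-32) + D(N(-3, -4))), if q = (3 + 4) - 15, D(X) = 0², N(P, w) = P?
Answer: 3553/128 ≈ 27.758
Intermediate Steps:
D(X) = 0
q = -8 (q = 7 - 15 = -8)
k = 7106
k/(q*(-32) + D(N(-3, -4))) = 7106/(-8*(-32) + 0) = 7106/(256 + 0) = 7106/256 = 7106*(1/256) = 3553/128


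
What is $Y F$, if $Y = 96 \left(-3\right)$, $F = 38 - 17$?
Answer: $-6048$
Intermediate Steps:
$F = 21$
$Y = -288$
$Y F = \left(-288\right) 21 = -6048$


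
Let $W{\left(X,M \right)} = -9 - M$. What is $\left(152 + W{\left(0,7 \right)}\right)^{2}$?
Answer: $18496$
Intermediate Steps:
$\left(152 + W{\left(0,7 \right)}\right)^{2} = \left(152 - 16\right)^{2} = 136^{2} = 18496$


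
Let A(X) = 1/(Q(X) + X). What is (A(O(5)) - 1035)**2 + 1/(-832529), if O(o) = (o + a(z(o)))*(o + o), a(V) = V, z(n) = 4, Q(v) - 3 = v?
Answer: 29866041459667775/27880563681 ≈ 1.0712e+6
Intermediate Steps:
Q(v) = 3 + v
O(o) = 2*o*(4 + o) (O(o) = (o + 4)*(o + o) = (4 + o)*(2*o) = 2*o*(4 + o))
A(X) = 1/(3 + 2*X) (A(X) = 1/((3 + X) + X) = 1/(3 + 2*X))
(A(O(5)) - 1035)**2 + 1/(-832529) = (1/(3 + 2*(2*5*(4 + 5))) - 1035)**2 + 1/(-832529) = (1/(3 + 2*(2*5*9)) - 1035)**2 - 1/832529 = (1/(3 + 2*90) - 1035)**2 - 1/832529 = (1/(3 + 180) - 1035)**2 - 1/832529 = (1/183 - 1035)**2 - 1/832529 = (-189404/183)**2 - 1/832529 = 35873875216/33489 - 1/832529 = 29866041459667775/27880563681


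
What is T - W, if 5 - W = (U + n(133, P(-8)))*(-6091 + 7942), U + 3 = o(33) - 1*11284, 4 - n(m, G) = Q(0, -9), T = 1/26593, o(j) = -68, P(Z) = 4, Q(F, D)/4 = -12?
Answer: -556374969793/26593 ≈ -2.0922e+7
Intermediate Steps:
Q(F, D) = -48 (Q(F, D) = 4*(-12) = -48)
T = 1/26593 ≈ 3.7604e-5
n(m, G) = 52 (n(m, G) = 4 - 1*(-48) = 4 + 48 = 52)
U = -11355 (U = -3 + (-68 - 1*11284) = -3 + (-68 - 11284) = -3 - 11352 = -11355)
W = 20921858 (W = 5 - (-11355 + 52)*(-6091 + 7942) = 5 - (-11303)*1851 = 5 - 1*(-20921853) = 5 + 20921853 = 20921858)
T - W = 1/26593 - 1*20921858 = 1/26593 - 20921858 = -556374969793/26593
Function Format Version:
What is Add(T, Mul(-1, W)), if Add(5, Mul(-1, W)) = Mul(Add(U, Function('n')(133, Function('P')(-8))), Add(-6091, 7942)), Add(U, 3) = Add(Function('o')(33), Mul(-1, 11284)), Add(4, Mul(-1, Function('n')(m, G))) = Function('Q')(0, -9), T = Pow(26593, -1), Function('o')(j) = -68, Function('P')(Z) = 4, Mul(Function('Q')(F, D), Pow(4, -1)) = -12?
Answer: Rational(-556374969793, 26593) ≈ -2.0922e+7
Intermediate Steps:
Function('Q')(F, D) = -48 (Function('Q')(F, D) = Mul(4, -12) = -48)
T = Rational(1, 26593) ≈ 3.7604e-5
Function('n')(m, G) = 52 (Function('n')(m, G) = Add(4, Mul(-1, -48)) = Add(4, 48) = 52)
U = -11355 (U = Add(-3, Add(-68, Mul(-1, 11284))) = Add(-3, Add(-68, -11284)) = Add(-3, -11352) = -11355)
W = 20921858 (W = Add(5, Mul(-1, Mul(Add(-11355, 52), Add(-6091, 7942)))) = Add(5, Mul(-1, Mul(-11303, 1851))) = Add(5, Mul(-1, -20921853)) = Add(5, 20921853) = 20921858)
Add(T, Mul(-1, W)) = Add(Rational(1, 26593), Mul(-1, 20921858)) = Add(Rational(1, 26593), -20921858) = Rational(-556374969793, 26593)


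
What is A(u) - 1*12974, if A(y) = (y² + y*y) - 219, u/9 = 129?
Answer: 2682649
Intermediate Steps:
u = 1161 (u = 9*129 = 1161)
A(y) = -219 + 2*y² (A(y) = (y² + y²) - 219 = 2*y² - 219 = -219 + 2*y²)
A(u) - 1*12974 = (-219 + 2*1161²) - 1*12974 = (-219 + 2*1347921) - 12974 = (-219 + 2695842) - 12974 = 2695623 - 12974 = 2682649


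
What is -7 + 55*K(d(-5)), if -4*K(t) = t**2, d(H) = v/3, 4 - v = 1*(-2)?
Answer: -62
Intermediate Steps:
v = 6 (v = 4 - (-2) = 4 - 1*(-2) = 4 + 2 = 6)
d(H) = 2 (d(H) = 6/3 = 6*(1/3) = 2)
K(t) = -t**2/4
-7 + 55*K(d(-5)) = -7 + 55*(-1/4*2**2) = -7 + 55*(-1/4*4) = -7 + 55*(-1) = -7 - 55 = -62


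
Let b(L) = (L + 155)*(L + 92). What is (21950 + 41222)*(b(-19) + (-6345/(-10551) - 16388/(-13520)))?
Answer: 1864209837693097/2971865 ≈ 6.2729e+8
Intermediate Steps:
b(L) = (92 + L)*(155 + L) (b(L) = (155 + L)*(92 + L) = (92 + L)*(155 + L))
(21950 + 41222)*(b(-19) + (-6345/(-10551) - 16388/(-13520))) = (21950 + 41222)*((14260 + (-19)² + 247*(-19)) + (-6345/(-10551) - 16388/(-13520))) = 63172*((14260 + 361 - 4693) + (-6345*(-1/10551) - 16388*(-1/13520))) = 63172*(9928 + (2115/3517 + 4097/3380)) = 63172*(9928 + 21557849/11887460) = 63172*(118040260729/11887460) = 1864209837693097/2971865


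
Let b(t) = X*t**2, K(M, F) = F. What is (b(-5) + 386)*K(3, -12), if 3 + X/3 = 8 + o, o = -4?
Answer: -5532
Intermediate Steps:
X = 3 (X = -9 + 3*(8 - 4) = -9 + 3*4 = -9 + 12 = 3)
b(t) = 3*t**2
(b(-5) + 386)*K(3, -12) = (3*(-5)**2 + 386)*(-12) = (3*25 + 386)*(-12) = (75 + 386)*(-12) = 461*(-12) = -5532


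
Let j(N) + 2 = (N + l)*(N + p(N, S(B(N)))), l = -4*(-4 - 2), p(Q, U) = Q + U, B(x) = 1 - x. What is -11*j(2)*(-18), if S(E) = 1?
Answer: 25344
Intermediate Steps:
l = 24 (l = -4*(-6) = 24)
j(N) = -2 + (1 + 2*N)*(24 + N) (j(N) = -2 + (N + 24)*(N + (N + 1)) = -2 + (24 + N)*(N + (1 + N)) = -2 + (24 + N)*(1 + 2*N) = -2 + (1 + 2*N)*(24 + N))
-11*j(2)*(-18) = -11*(22 + 2*2² + 49*2)*(-18) = -11*(22 + 2*4 + 98)*(-18) = -11*(22 + 8 + 98)*(-18) = -11*128*(-18) = -1408*(-18) = 25344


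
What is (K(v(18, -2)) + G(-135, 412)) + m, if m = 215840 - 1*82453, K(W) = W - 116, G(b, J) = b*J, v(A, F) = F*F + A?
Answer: 77673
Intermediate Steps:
v(A, F) = A + F**2 (v(A, F) = F**2 + A = A + F**2)
G(b, J) = J*b
K(W) = -116 + W
m = 133387 (m = 215840 - 82453 = 133387)
(K(v(18, -2)) + G(-135, 412)) + m = ((-116 + (18 + (-2)**2)) + 412*(-135)) + 133387 = ((-116 + (18 + 4)) - 55620) + 133387 = ((-116 + 22) - 55620) + 133387 = (-94 - 55620) + 133387 = -55714 + 133387 = 77673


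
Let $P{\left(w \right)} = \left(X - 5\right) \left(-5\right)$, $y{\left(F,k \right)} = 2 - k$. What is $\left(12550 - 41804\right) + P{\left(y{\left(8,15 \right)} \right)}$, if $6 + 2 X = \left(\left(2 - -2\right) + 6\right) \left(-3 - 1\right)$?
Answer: $-29114$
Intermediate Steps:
$X = -23$ ($X = -3 + \frac{\left(\left(2 - -2\right) + 6\right) \left(-3 - 1\right)}{2} = -3 + \frac{\left(\left(2 + 2\right) + 6\right) \left(-4\right)}{2} = -3 + \frac{\left(4 + 6\right) \left(-4\right)}{2} = -3 + \frac{10 \left(-4\right)}{2} = -3 + \frac{1}{2} \left(-40\right) = -3 - 20 = -23$)
$P{\left(w \right)} = 140$ ($P{\left(w \right)} = \left(-23 - 5\right) \left(-5\right) = \left(-28\right) \left(-5\right) = 140$)
$\left(12550 - 41804\right) + P{\left(y{\left(8,15 \right)} \right)} = \left(12550 - 41804\right) + 140 = -29254 + 140 = -29114$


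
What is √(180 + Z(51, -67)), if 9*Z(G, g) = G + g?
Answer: 2*√401/3 ≈ 13.350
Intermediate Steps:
Z(G, g) = G/9 + g/9 (Z(G, g) = (G + g)/9 = G/9 + g/9)
√(180 + Z(51, -67)) = √(180 + ((⅑)*51 + (⅑)*(-67))) = √(180 + (17/3 - 67/9)) = √(180 - 16/9) = √(1604/9) = 2*√401/3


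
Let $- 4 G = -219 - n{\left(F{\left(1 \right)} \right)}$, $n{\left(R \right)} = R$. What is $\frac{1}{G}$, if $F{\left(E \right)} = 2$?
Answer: $\frac{4}{221} \approx 0.0181$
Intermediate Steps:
$G = \frac{221}{4}$ ($G = - \frac{-219 - 2}{4} = \left(- \frac{1}{4}\right) \left(-221\right) = \frac{221}{4} \approx 55.25$)
$\frac{1}{G} = \frac{1}{\frac{221}{4}} = \frac{4}{221}$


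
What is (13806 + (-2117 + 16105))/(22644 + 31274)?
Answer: 13897/26959 ≈ 0.51549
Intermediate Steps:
(13806 + (-2117 + 16105))/(22644 + 31274) = (13806 + 13988)/53918 = 27794*(1/53918) = 13897/26959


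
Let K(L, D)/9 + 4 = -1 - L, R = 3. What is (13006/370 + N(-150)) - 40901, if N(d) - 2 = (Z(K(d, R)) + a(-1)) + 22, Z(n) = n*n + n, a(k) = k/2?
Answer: 615490431/370 ≈ 1.6635e+6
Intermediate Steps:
K(L, D) = -45 - 9*L (K(L, D) = -36 + 9*(-1 - L) = -36 + (-9 - 9*L) = -45 - 9*L)
a(k) = k/2 (a(k) = k*(½) = k/2)
Z(n) = n + n² (Z(n) = n² + n = n + n²)
N(d) = 47/2 + (-45 - 9*d)*(-44 - 9*d) (N(d) = 2 + (((-45 - 9*d)*(1 + (-45 - 9*d)) + (½)*(-1)) + 22) = 2 + (((-45 - 9*d)*(-44 - 9*d) - ½) + 22) = 2 + ((-½ + (-45 - 9*d)*(-44 - 9*d)) + 22) = 2 + (43/2 + (-45 - 9*d)*(-44 - 9*d)) = 47/2 + (-45 - 9*d)*(-44 - 9*d))
(13006/370 + N(-150)) - 40901 = (13006/370 + (4007/2 + 81*(-150)² + 801*(-150))) - 40901 = (13006*(1/370) + (4007/2 + 81*22500 - 120150)) - 40901 = (6503/185 + (4007/2 + 1822500 - 120150)) - 40901 = (6503/185 + 3408707/2) - 40901 = 630623801/370 - 40901 = 615490431/370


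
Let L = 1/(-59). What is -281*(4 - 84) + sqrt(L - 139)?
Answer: 22480 + I*sqrt(483918)/59 ≈ 22480.0 + 11.791*I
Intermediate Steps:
L = -1/59 ≈ -0.016949
-281*(4 - 84) + sqrt(L - 139) = -281*(4 - 84) + sqrt(-1/59 - 139) = -281*(-80) + sqrt(-8202/59) = 22480 + I*sqrt(483918)/59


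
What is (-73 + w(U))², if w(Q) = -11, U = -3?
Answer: 7056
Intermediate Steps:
(-73 + w(U))² = (-73 - 11)² = (-84)² = 7056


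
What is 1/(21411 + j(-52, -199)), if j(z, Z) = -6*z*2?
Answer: 1/22035 ≈ 4.5382e-5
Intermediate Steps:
j(z, Z) = -12*z
1/(21411 + j(-52, -199)) = 1/(21411 - 12*(-52)) = 1/(21411 + 624) = 1/22035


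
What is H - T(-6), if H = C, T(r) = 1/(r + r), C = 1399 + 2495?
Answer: 46729/12 ≈ 3894.1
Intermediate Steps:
C = 3894
T(r) = 1/(2*r)
H = 3894
H - T(-6) = 3894 - 1/(2*(-6)) = 3894 - (-1)/(2*6) = 3894 - 1*(-1/12) = 3894 + 1/12 = 46729/12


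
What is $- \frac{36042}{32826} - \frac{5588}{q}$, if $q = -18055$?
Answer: $- \frac{77884437}{98778905} \approx -0.78847$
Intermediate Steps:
$- \frac{36042}{32826} - \frac{5588}{q} = - \frac{36042}{32826} - \frac{5588}{-18055} = \left(-36042\right) \frac{1}{32826} - - \frac{5588}{18055} = - \frac{6007}{5471} + \frac{5588}{18055} = - \frac{77884437}{98778905}$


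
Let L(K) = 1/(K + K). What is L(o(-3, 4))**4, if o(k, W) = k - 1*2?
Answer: 1/10000 ≈ 0.00010000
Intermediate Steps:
o(k, W) = -2 + k (o(k, W) = k - 2 = -2 + k)
L(K) = 1/(2*K)
L(o(-3, 4))**4 = (1/(2*(-2 - 3)))**4 = ((1/2)/(-5))**4 = ((1/2)*(-1/5))**4 = (-1/10)**4 = 1/10000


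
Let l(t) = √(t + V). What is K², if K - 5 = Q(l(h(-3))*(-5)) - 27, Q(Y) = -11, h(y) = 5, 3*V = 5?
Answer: 1089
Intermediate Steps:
V = 5/3 (V = (⅓)*5 = 5/3 ≈ 1.6667)
l(t) = √(5/3 + t) (l(t) = √(t + 5/3) = √(5/3 + t))
K = -33 (K = 5 + (-11 - 27) = 5 - 38 = -33)
K² = (-33)² = 1089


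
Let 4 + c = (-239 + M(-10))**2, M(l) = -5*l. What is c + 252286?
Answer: 288003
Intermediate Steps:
c = 35717 (c = -4 + (-239 - 5*(-10))**2 = -4 + (-239 + 50)**2 = -4 + (-189)**2 = -4 + 35721 = 35717)
c + 252286 = 35717 + 252286 = 288003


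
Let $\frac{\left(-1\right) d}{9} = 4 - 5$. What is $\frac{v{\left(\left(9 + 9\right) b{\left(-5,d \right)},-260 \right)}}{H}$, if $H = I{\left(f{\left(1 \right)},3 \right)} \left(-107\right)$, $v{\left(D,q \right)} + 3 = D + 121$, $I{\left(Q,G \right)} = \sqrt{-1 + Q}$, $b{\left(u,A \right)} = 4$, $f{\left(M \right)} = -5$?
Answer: $\frac{95 i \sqrt{6}}{321} \approx 0.72493 i$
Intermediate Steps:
$d = 9$ ($d = - 9 \left(4 - 5\right) = \left(-9\right) \left(-1\right) = 9$)
$v{\left(D,q \right)} = 118 + D$ ($v{\left(D,q \right)} = -3 + \left(D + 121\right) = -3 + \left(121 + D\right) = 118 + D$)
$H = - 107 i \sqrt{6}$ ($H = \sqrt{-1 - 5} \left(-107\right) = \sqrt{-6} \left(-107\right) = i \sqrt{6} \left(-107\right) = - 107 i \sqrt{6} \approx - 262.1 i$)
$\frac{v{\left(\left(9 + 9\right) b{\left(-5,d \right)},-260 \right)}}{H} = \frac{118 + \left(9 + 9\right) 4}{\left(-107\right) i \sqrt{6}} = \left(118 + 18 \cdot 4\right) \frac{i \sqrt{6}}{642} = \left(118 + 72\right) \frac{i \sqrt{6}}{642} = 190 \frac{i \sqrt{6}}{642} = \frac{95 i \sqrt{6}}{321}$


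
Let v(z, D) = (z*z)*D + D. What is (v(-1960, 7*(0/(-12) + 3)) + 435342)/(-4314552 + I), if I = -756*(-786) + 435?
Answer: -27036321/1239967 ≈ -21.804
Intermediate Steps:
I = 594651 (I = 594216 + 435 = 594651)
v(z, D) = D + D*z**2 (v(z, D) = z**2*D + D = D*z**2 + D = D + D*z**2)
(v(-1960, 7*(0/(-12) + 3)) + 435342)/(-4314552 + I) = ((7*(0/(-12) + 3))*(1 + (-1960)**2) + 435342)/(-4314552 + 594651) = ((7*(0*(-1/12) + 3))*(1 + 3841600) + 435342)/(-3719901) = ((7*(0 + 3))*3841601 + 435342)*(-1/3719901) = ((7*3)*3841601 + 435342)*(-1/3719901) = (21*3841601 + 435342)*(-1/3719901) = (80673621 + 435342)*(-1/3719901) = 81108963*(-1/3719901) = -27036321/1239967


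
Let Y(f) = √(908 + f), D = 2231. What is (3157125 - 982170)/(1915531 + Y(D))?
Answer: 1388731242035/1223086336274 - 724985*√3139/1223086336274 ≈ 1.1354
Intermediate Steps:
(3157125 - 982170)/(1915531 + Y(D)) = (3157125 - 982170)/(1915531 + √(908 + 2231)) = 2174955/(1915531 + √3139)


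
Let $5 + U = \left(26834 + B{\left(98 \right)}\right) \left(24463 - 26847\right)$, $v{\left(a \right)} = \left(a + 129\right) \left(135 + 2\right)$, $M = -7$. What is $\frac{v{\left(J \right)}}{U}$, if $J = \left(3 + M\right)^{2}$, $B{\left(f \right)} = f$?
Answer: $- \frac{19865}{64205893} \approx -0.0003094$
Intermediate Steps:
$J = 16$ ($J = \left(3 - 7\right)^{2} = \left(-4\right)^{2} = 16$)
$v{\left(a \right)} = 17673 + 137 a$ ($v{\left(a \right)} = \left(129 + a\right) 137 = 17673 + 137 a$)
$U = -64205893$ ($U = -5 + \left(26834 + 98\right) \left(24463 - 26847\right) = -5 + 26932 \left(-2384\right) = -5 - 64205888 = -64205893$)
$\frac{v{\left(J \right)}}{U} = \frac{17673 + 137 \cdot 16}{-64205893} = \left(17673 + 2192\right) \left(- \frac{1}{64205893}\right) = 19865 \left(- \frac{1}{64205893}\right) = - \frac{19865}{64205893}$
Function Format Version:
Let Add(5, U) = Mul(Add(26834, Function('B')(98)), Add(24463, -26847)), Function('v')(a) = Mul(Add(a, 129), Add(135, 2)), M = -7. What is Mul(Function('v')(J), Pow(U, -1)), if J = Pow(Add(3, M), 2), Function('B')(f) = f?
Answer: Rational(-19865, 64205893) ≈ -0.00030940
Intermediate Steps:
J = 16 (J = Pow(Add(3, -7), 2) = Pow(-4, 2) = 16)
Function('v')(a) = Add(17673, Mul(137, a)) (Function('v')(a) = Mul(Add(129, a), 137) = Add(17673, Mul(137, a)))
U = -64205893 (U = Add(-5, Mul(Add(26834, 98), Add(24463, -26847))) = Add(-5, Mul(26932, -2384)) = Add(-5, -64205888) = -64205893)
Mul(Function('v')(J), Pow(U, -1)) = Mul(Add(17673, Mul(137, 16)), Pow(-64205893, -1)) = Mul(Add(17673, 2192), Rational(-1, 64205893)) = Mul(19865, Rational(-1, 64205893)) = Rational(-19865, 64205893)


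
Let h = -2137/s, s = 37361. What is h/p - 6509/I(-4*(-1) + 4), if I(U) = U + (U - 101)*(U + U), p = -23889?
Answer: 5809395853621/1320925054920 ≈ 4.3980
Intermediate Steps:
h = -2137/37361 ≈ -0.057199
I(U) = U + 2*U*(-101 + U) (I(U) = U + (-101 + U)*(2*U) = U + 2*U*(-101 + U))
h/p - 6509/I(-4*(-1) + 4) = -2137/37361/(-23889) - 6509*1/((-201 + 2*(-4*(-1) + 4))*(-4*(-1) + 4)) = -2137/37361*(-1/23889) - 6509*1/((-201 + 2*(4 + 4))*(4 + 4)) = 2137/892516929 - 6509*1/(8*(-201 + 2*8)) = 2137/892516929 - 6509*1/(8*(-201 + 16)) = 2137/892516929 - 6509/(8*(-185)) = 2137/892516929 - 6509/(-1480) = 2137/892516929 - 6509*(-1/1480) = 2137/892516929 + 6509/1480 = 5809395853621/1320925054920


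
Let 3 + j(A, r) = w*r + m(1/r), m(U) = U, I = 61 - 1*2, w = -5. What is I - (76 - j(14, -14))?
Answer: 699/14 ≈ 49.929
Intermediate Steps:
I = 59 (I = 61 - 2 = 59)
j(A, r) = -3 + 1/r - 5*r (j(A, r) = -3 + (-5*r + 1/r) = -3 + (1/r - 5*r) = -3 + 1/r - 5*r)
I - (76 - j(14, -14)) = 59 - (76 - (-3 + 1/(-14) - 5*(-14))) = 59 - (76 - (-3 - 1/14 + 70)) = 59 - (76 - 1*937/14) = 59 - (76 - 937/14) = 59 - 1*127/14 = 59 - 127/14 = 699/14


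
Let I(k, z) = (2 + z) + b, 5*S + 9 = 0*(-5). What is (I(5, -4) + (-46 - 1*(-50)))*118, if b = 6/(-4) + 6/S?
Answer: -1003/3 ≈ -334.33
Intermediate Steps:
S = -9/5 (S = -9/5 + (0*(-5))/5 = -9/5 + (1/5)*0 = -9/5 + 0 = -9/5 ≈ -1.8000)
b = -29/6 (b = 6/(-4) + 6/(-9/5) = 6*(-1/4) + 6*(-5/9) = -3/2 - 10/3 = -29/6 ≈ -4.8333)
I(k, z) = -17/6 + z (I(k, z) = (2 + z) - 29/6 = -17/6 + z)
(I(5, -4) + (-46 - 1*(-50)))*118 = ((-17/6 - 4) + (-46 - 1*(-50)))*118 = (-41/6 + (-46 + 50))*118 = (-41/6 + 4)*118 = -17/6*118 = -1003/3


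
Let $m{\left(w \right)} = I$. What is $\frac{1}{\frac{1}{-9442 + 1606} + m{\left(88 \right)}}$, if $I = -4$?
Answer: $- \frac{7836}{31345} \approx -0.24999$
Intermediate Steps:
$m{\left(w \right)} = -4$
$\frac{1}{\frac{1}{-9442 + 1606} + m{\left(88 \right)}} = \frac{1}{\frac{1}{-9442 + 1606} - 4} = \frac{1}{\frac{1}{-7836} - 4} = \frac{1}{- \frac{1}{7836} - 4} = \frac{1}{- \frac{31345}{7836}} = - \frac{7836}{31345}$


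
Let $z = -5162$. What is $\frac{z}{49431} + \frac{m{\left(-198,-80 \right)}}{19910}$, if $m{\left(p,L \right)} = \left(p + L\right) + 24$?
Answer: $- \frac{57665447}{492085605} \approx -0.11719$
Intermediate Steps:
$m{\left(p,L \right)} = 24 + L + p$ ($m{\left(p,L \right)} = \left(L + p\right) + 24 = 24 + L + p$)
$\frac{z}{49431} + \frac{m{\left(-198,-80 \right)}}{19910} = - \frac{5162}{49431} + \frac{24 - 80 - 198}{19910} = \left(-5162\right) \frac{1}{49431} - \frac{127}{9955} = - \frac{5162}{49431} - \frac{127}{9955} = - \frac{57665447}{492085605}$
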